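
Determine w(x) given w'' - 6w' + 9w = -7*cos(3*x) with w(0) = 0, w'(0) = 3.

w = 7*sin(3*x)/18 + 11*x*exp(3*x)/6

Characteristic equation r² - 6r + 9 = 0 has discriminant (-6)² - 4·(9) = 0, so r = 3 is a repeated root.
Hence w_h = (C1 + C2*x)*exp(3*x).
Try w_p = A*cos(3*x) + B*sin(3*x). Substituting and equating the coefficients of cos(3x) and sin(3x) gives A = 0, B = 7/18, so w_p = 7*sin(3*x)/18.
General solution: w = 7*sin(3*x)/18 + C1*exp(3*x) + C2*x*exp(3*x).
Apply the initial conditions: w(0) = C1 = 0 and w'(0) = 7/6 + C2 + 3*C1 = 3. Solving gives C1 = 0, C2 = 11/6.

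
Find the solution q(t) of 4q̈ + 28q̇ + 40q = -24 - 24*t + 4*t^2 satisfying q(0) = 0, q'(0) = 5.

Divide through by 4: q'' + 7q' + 10q = -6 + t^2 - 6*t.
Characteristic equation r² + 7r + 10 = 0 factors as (r + 2)(r + 5) = 0, so r = -2, -5.
Hence q_h = C1*exp(-2*t) + C2*exp(-5*t).
For the particular solution try q_p = A0 + A1*t + A2*t^2. Substituting and matching coefficients of each power of t gives A0 = -51/500, A1 = -37/50, A2 = 1/10, so q_p = -51/500 - 37*t/50 + t^2/10.
General solution: q = -51/500 - 37*t/50 + t^2/10 + C1*exp(-2*t) + C2*exp(-5*t).
Apply the initial conditions: q(0) = -51/500 + C1 + C2 = 0 and q'(0) = -37/50 - 5*C2 - 2*C1 = 5. Solving gives C1 = 25/12, C2 = -743/375.

q = -51/500 - 743*exp(-5*t)/375 - 37*t/50 + t**2/10 + 25*exp(-2*t)/12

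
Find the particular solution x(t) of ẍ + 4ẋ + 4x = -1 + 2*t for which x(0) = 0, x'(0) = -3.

x = -3/4 + t/2 + 3*exp(-2*t)/4 - 2*t*exp(-2*t)

Characteristic equation r² + 4r + 4 = 0 has discriminant (4)² - 4·(4) = 0, so r = -2 is a repeated root.
Hence x_h = (C1 + C2*t)*exp(-2*t).
For the particular solution try x_p = A0 + A1*t. Substituting and matching coefficients of each power of t gives A0 = -3/4, A1 = 1/2, so x_p = -3/4 + t/2.
General solution: x = -3/4 + t/2 + C1*exp(-2*t) + C2*t*exp(-2*t).
Apply the initial conditions: x(0) = -3/4 + C1 = 0 and x'(0) = 1/2 + C2 - 2*C1 = -3. Solving gives C1 = 3/4, C2 = -2.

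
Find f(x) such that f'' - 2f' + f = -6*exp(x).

f = C1*exp(x) - 3*x**2*exp(x) + C2*x*exp(x)

Characteristic equation r² - 2r + 1 = 0 has discriminant (-2)² - 4·(1) = 0, so r = 1 is a repeated root.
Hence f_h = (C1 + C2*x)*exp(x).
Since exp(x) solves the homogeneous equation (r = 1 is a root of multiplicity 2), multiply the trial by x^2. Try f_p = A*x^2*exp(x). Substituting into the equation and dividing by exp(x) gives A = -3, so f_p = -3*x^2*exp(x).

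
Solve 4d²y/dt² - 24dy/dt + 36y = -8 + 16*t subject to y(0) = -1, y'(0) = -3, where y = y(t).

y = 2/27 - 29*exp(3*t)/27 + 4*t/9 - 2*t*exp(3*t)/9

Divide through by 4: y'' - 6y' + 9y = -2 + 4*t.
Characteristic equation r² - 6r + 9 = 0 has discriminant (-6)² - 4·(9) = 0, so r = 3 is a repeated root.
Hence y_h = (C1 + C2*t)*exp(3*t).
For the particular solution try y_p = A0 + A1*t. Substituting and matching coefficients of each power of t gives A0 = 2/27, A1 = 4/9, so y_p = 2/27 + 4*t/9.
General solution: y = 2/27 + 4*t/9 + C1*exp(3*t) + C2*t*exp(3*t).
Apply the initial conditions: y(0) = 2/27 + C1 = -1 and y'(0) = 4/9 + C2 + 3*C1 = -3. Solving gives C1 = -29/27, C2 = -2/9.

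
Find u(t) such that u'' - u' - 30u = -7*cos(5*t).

Characteristic equation r² - r - 30 = 0 factors as (r - 6)(r + 5) = 0, so r = 6, -5.
Hence u_h = C1*exp(6*t) + C2*exp(-5*t).
Try u_p = A*cos(5*t) + B*sin(5*t). Substituting and equating the coefficients of cos(5t) and sin(5t) gives A = 77/610, B = 7/610, so u_p = 7*sin(5*t)/610 + 77*cos(5*t)/610.

u = 7*sin(5*t)/610 + 77*cos(5*t)/610 + C1*exp(6*t) + C2*exp(-5*t)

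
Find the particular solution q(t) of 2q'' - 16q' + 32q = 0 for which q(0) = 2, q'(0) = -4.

Divide through by 2: q'' - 8q' + 16q = 0.
Characteristic equation r² - 8r + 16 = 0 has discriminant (-8)² - 4·(16) = 0, so r = 4 is a repeated root.
Hence q_h = (C1 + C2*t)*exp(4*t).
Apply the initial conditions: q(0) = C1 = 2 and q'(0) = C2 + 4*C1 = -4. Solving gives C1 = 2, C2 = -12.

q = 2*exp(4*t) - 12*t*exp(4*t)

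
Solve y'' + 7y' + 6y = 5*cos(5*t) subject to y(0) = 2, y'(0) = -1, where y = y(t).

y = -95*cos(5*t)/1586 - 31*exp(-6*t)/305 + 175*sin(5*t)/1586 + 281*exp(-t)/130

Characteristic equation r² + 7r + 6 = 0 factors as (r + 6)(r + 1) = 0, so r = -6, -1.
Hence y_h = C1*exp(-6*t) + C2*exp(-t).
Try y_p = A*cos(5*t) + B*sin(5*t). Substituting and equating the coefficients of cos(5t) and sin(5t) gives A = -95/1586, B = 175/1586, so y_p = -95*cos(5*t)/1586 + 175*sin(5*t)/1586.
General solution: y = -95*cos(5*t)/1586 + 175*sin(5*t)/1586 + C1*exp(-6*t) + C2*exp(-t).
Apply the initial conditions: y(0) = -95/1586 + C1 + C2 = 2 and y'(0) = 875/1586 - C2 - 6*C1 = -1. Solving gives C1 = -31/305, C2 = 281/130.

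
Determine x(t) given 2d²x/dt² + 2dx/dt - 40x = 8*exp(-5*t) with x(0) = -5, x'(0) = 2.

x = -203*exp(4*t)/81 - 202*exp(-5*t)/81 - 4*t*exp(-5*t)/9

Divide through by 2: x'' + x' - 20x = 4*exp(-5*t).
Characteristic equation r² + r - 20 = 0 factors as (r - 4)(r + 5) = 0, so r = 4, -5.
Hence x_h = C1*exp(4*t) + C2*exp(-5*t).
Since exp(-5*t) solves the homogeneous equation (r = -5 is a root of multiplicity 1), multiply the trial by t. Try x_p = A*t*exp(-5*t). Substituting into the equation and dividing by exp(-5*t) gives A = -4/9, so x_p = -4*t*exp(-5*t)/9.
General solution: x = C1*exp(4*t) + C2*exp(-5*t) - 4*t*exp(-5*t)/9.
Apply the initial conditions: x(0) = C1 + C2 = -5 and x'(0) = -4/9 - 5*C2 + 4*C1 = 2. Solving gives C1 = -203/81, C2 = -202/81.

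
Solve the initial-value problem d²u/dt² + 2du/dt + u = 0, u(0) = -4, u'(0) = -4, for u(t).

u = -4*exp(-t) - 8*t*exp(-t)

Characteristic equation r² + 2r + 1 = 0 has discriminant (2)² - 4·(1) = 0, so r = -1 is a repeated root.
Hence u_h = (C1 + C2*t)*exp(-t).
Apply the initial conditions: u(0) = C1 = -4 and u'(0) = C2 - C1 = -4. Solving gives C1 = -4, C2 = -8.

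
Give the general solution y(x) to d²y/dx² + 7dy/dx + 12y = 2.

y = 1/6 + C1*exp(-4*x) + C2*exp(-3*x)

Characteristic equation r² + 7r + 12 = 0 factors as (r + 4)(r + 3) = 0, so r = -4, -3.
Hence y_h = C1*exp(-4*x) + C2*exp(-3*x).
For the particular solution try y_p = A0. Substituting and matching coefficients of each power of x gives A0 = 1/6, so y_p = 1/6.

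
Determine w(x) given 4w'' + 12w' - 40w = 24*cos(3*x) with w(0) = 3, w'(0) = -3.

Divide through by 4: w'' + 3w' - 10w = 6*cos(3*x).
Characteristic equation r² + 3r - 10 = 0 factors as (r - 2)(r + 5) = 0, so r = 2, -5.
Hence w_h = C1*exp(2*x) + C2*exp(-5*x).
Try w_p = A*cos(3*x) + B*sin(3*x). Substituting and equating the coefficients of cos(3x) and sin(3x) gives A = -57/221, B = 27/221, so w_p = -57*cos(3*x)/221 + 27*sin(3*x)/221.
General solution: w = -57*cos(3*x)/221 + 27*sin(3*x)/221 + C1*exp(2*x) + C2*exp(-5*x).
Apply the initial conditions: w(0) = -57/221 + C1 + C2 = 3 and w'(0) = 81/221 - 5*C2 + 2*C1 = -3. Solving gives C1 = 24/13, C2 = 24/17.

w = -57*cos(3*x)/221 + 24*exp(2*x)/13 + 24*exp(-5*x)/17 + 27*sin(3*x)/221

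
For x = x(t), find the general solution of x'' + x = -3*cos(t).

x = C1*cos(t) + C2*sin(t) - 3*t*sin(t)/2

Characteristic equation r² + 1 = 0 has discriminant (0)² - 4·(1) = -4 < 0, so r = ± i.
Hence x_h = C1*cos(t) + C2*sin(t).
Since ±1i are characteristic roots, multiply the trial by t. Try x_p = t*(A*cos(t) + B*sin(t)). Substituting and equating the coefficients of cos(t) and sin(t) gives A = 0, B = -3/2, so x_p = -3*t*sin(t)/2.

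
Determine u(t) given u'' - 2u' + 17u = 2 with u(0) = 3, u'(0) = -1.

u = 2/17 - 33*exp(t)*sin(4*t)/34 + 49*cos(4*t)*exp(t)/17

Characteristic equation r² - 2r + 17 = 0 has discriminant (-2)² - 4·(17) = -64 < 0, so r = 1 ± 4i.
Hence u_h = C1*cos(4*t)*exp(t) + C2*exp(t)*sin(4*t).
For the particular solution try u_p = A0. Substituting and matching coefficients of each power of t gives A0 = 2/17, so u_p = 2/17.
General solution: u = 2/17 + C1*cos(4*t)*exp(t) + C2*exp(t)*sin(4*t).
Apply the initial conditions: u(0) = 2/17 + C1 = 3 and u'(0) = C1 + 4*C2 = -1. Solving gives C1 = 49/17, C2 = -33/34.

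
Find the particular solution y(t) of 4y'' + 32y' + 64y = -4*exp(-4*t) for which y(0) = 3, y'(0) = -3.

y = 3*exp(-4*t) + 9*t*exp(-4*t) - t**2*exp(-4*t)/2

Divide through by 4: y'' + 8y' + 16y = -exp(-4*t).
Characteristic equation r² + 8r + 16 = 0 has discriminant (8)² - 4·(16) = 0, so r = -4 is a repeated root.
Hence y_h = (C1 + C2*t)*exp(-4*t).
Since exp(-4*t) solves the homogeneous equation (r = -4 is a root of multiplicity 2), multiply the trial by t^2. Try y_p = A*t^2*exp(-4*t). Substituting into the equation and dividing by exp(-4*t) gives A = -1/2, so y_p = -t^2*exp(-4*t)/2.
General solution: y = C1*exp(-4*t) - t^2*exp(-4*t)/2 + C2*t*exp(-4*t).
Apply the initial conditions: y(0) = C1 = 3 and y'(0) = C2 - 4*C1 = -3. Solving gives C1 = 3, C2 = 9.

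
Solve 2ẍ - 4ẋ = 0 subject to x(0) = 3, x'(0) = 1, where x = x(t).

Divide through by 2: x'' - 2x' = 0.
Characteristic equation r² - 2r = 0 factors as (r - 2)r = 0, so r = 2, 0.
Hence x_h = C1*exp(2*t) + C2.
Apply the initial conditions: x(0) = C1 + C2 = 3 and x'(0) = 2*C1 = 1. Solving gives C1 = 1/2, C2 = 5/2.

x = 5/2 + exp(2*t)/2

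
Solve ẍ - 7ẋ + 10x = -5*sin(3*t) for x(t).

Characteristic equation r² - 7r + 10 = 0 factors as (r - 5)(r - 2) = 0, so r = 5, 2.
Hence x_h = C1*exp(5*t) + C2*exp(2*t).
Try x_p = A*cos(3*t) + B*sin(3*t). Substituting and equating the coefficients of cos(3t) and sin(3t) gives A = -105/442, B = -5/442, so x_p = -105*cos(3*t)/442 - 5*sin(3*t)/442.

x = -105*cos(3*t)/442 - 5*sin(3*t)/442 + C1*exp(5*t) + C2*exp(2*t)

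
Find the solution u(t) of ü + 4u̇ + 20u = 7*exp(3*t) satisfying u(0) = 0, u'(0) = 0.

u = 7*exp(3*t)/41 - 35*exp(-2*t)*sin(4*t)/164 - 7*cos(4*t)*exp(-2*t)/41

Characteristic equation r² + 4r + 20 = 0 has discriminant (4)² - 4·(20) = -64 < 0, so r = -2 ± 4i.
Hence u_h = C1*cos(4*t)*exp(-2*t) + C2*exp(-2*t)*sin(4*t).
Try u_p = A*exp(3*t). Substituting into the equation and dividing by exp(3*t) gives A = 7/41, so u_p = 7*exp(3*t)/41.
General solution: u = 7*exp(3*t)/41 + C1*cos(4*t)*exp(-2*t) + C2*exp(-2*t)*sin(4*t).
Apply the initial conditions: u(0) = 7/41 + C1 = 0 and u'(0) = 21/41 - 2*C1 + 4*C2 = 0. Solving gives C1 = -7/41, C2 = -35/164.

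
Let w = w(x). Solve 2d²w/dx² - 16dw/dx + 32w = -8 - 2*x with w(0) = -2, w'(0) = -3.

Divide through by 2: w'' - 8w' + 16w = -4 - x.
Characteristic equation r² - 8r + 16 = 0 has discriminant (-8)² - 4·(16) = 0, so r = 4 is a repeated root.
Hence w_h = (C1 + C2*x)*exp(4*x).
For the particular solution try w_p = A0 + A1*x. Substituting and matching coefficients of each power of x gives A0 = -9/32, A1 = -1/16, so w_p = -9/32 - x/16.
General solution: w = -9/32 - x/16 + C1*exp(4*x) + C2*x*exp(4*x).
Apply the initial conditions: w(0) = -9/32 + C1 = -2 and w'(0) = -1/16 + C2 + 4*C1 = -3. Solving gives C1 = -55/32, C2 = 63/16.

w = -9/32 - 55*exp(4*x)/32 - x/16 + 63*x*exp(4*x)/16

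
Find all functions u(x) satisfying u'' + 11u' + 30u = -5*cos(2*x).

u = -13*cos(2*x)/116 - 11*sin(2*x)/116 + C1*exp(-5*x) + C2*exp(-6*x)

Characteristic equation r² + 11r + 30 = 0 factors as (r + 5)(r + 6) = 0, so r = -5, -6.
Hence u_h = C1*exp(-5*x) + C2*exp(-6*x).
Try u_p = A*cos(2*x) + B*sin(2*x). Substituting and equating the coefficients of cos(2x) and sin(2x) gives A = -13/116, B = -11/116, so u_p = -13*cos(2*x)/116 - 11*sin(2*x)/116.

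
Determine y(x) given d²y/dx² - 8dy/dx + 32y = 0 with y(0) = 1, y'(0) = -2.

y = cos(4*x)*exp(4*x) - 3*exp(4*x)*sin(4*x)/2

Characteristic equation r² - 8r + 32 = 0 has discriminant (-8)² - 4·(32) = -64 < 0, so r = 4 ± 4i.
Hence y_h = C1*cos(4*x)*exp(4*x) + C2*exp(4*x)*sin(4*x).
Apply the initial conditions: y(0) = C1 = 1 and y'(0) = 4*C1 + 4*C2 = -2. Solving gives C1 = 1, C2 = -3/2.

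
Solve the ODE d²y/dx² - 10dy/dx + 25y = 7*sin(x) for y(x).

y = 35*cos(x)/338 + 42*sin(x)/169 + C1*exp(5*x) + C2*x*exp(5*x)

Characteristic equation r² - 10r + 25 = 0 has discriminant (-10)² - 4·(25) = 0, so r = 5 is a repeated root.
Hence y_h = (C1 + C2*x)*exp(5*x).
Try y_p = A*cos(x) + B*sin(x). Substituting and equating the coefficients of cos(x) and sin(x) gives A = 35/338, B = 42/169, so y_p = 35*cos(x)/338 + 42*sin(x)/169.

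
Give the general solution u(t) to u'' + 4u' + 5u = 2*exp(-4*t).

Characteristic equation r² + 4r + 5 = 0 has discriminant (4)² - 4·(5) = -4 < 0, so r = -2 ± i.
Hence u_h = C1*cos(t)*exp(-2*t) + C2*exp(-2*t)*sin(t).
Try u_p = A*exp(-4*t). Substituting into the equation and dividing by exp(-4*t) gives A = 2/5, so u_p = 2*exp(-4*t)/5.

u = 2*exp(-4*t)/5 + C1*cos(t)*exp(-2*t) + C2*exp(-2*t)*sin(t)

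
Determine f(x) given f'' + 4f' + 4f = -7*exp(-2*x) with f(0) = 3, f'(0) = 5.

Characteristic equation r² + 4r + 4 = 0 has discriminant (4)² - 4·(4) = 0, so r = -2 is a repeated root.
Hence f_h = (C1 + C2*x)*exp(-2*x).
Since exp(-2*x) solves the homogeneous equation (r = -2 is a root of multiplicity 2), multiply the trial by x^2. Try f_p = A*x^2*exp(-2*x). Substituting into the equation and dividing by exp(-2*x) gives A = -7/2, so f_p = -7*x^2*exp(-2*x)/2.
General solution: f = C1*exp(-2*x) - 7*x^2*exp(-2*x)/2 + C2*x*exp(-2*x).
Apply the initial conditions: f(0) = C1 = 3 and f'(0) = C2 - 2*C1 = 5. Solving gives C1 = 3, C2 = 11.

f = 3*exp(-2*x) + 11*x*exp(-2*x) - 7*x**2*exp(-2*x)/2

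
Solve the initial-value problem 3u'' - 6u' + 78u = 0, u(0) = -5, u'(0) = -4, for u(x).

Divide through by 3: u'' - 2u' + 26u = 0.
Characteristic equation r² - 2r + 26 = 0 has discriminant (-2)² - 4·(26) = -100 < 0, so r = 1 ± 5i.
Hence u_h = C1*cos(5*x)*exp(x) + C2*exp(x)*sin(5*x).
Apply the initial conditions: u(0) = C1 = -5 and u'(0) = C1 + 5*C2 = -4. Solving gives C1 = -5, C2 = 1/5.

u = -5*cos(5*x)*exp(x) + exp(x)*sin(5*x)/5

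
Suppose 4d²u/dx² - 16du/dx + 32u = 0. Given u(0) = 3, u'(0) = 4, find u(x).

u = -exp(2*x)*sin(2*x) + 3*cos(2*x)*exp(2*x)

Divide through by 4: u'' - 4u' + 8u = 0.
Characteristic equation r² - 4r + 8 = 0 has discriminant (-4)² - 4·(8) = -16 < 0, so r = 2 ± 2i.
Hence u_h = C1*cos(2*x)*exp(2*x) + C2*exp(2*x)*sin(2*x).
Apply the initial conditions: u(0) = C1 = 3 and u'(0) = 2*C1 + 2*C2 = 4. Solving gives C1 = 3, C2 = -1.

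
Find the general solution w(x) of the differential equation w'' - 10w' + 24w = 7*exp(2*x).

Characteristic equation r² - 10r + 24 = 0 factors as (r - 4)(r - 6) = 0, so r = 4, 6.
Hence w_h = C1*exp(4*x) + C2*exp(6*x).
Try w_p = A*exp(2*x). Substituting into the equation and dividing by exp(2*x) gives A = 7/8, so w_p = 7*exp(2*x)/8.

w = 7*exp(2*x)/8 + C1*exp(4*x) + C2*exp(6*x)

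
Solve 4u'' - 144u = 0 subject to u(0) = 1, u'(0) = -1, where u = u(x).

u = 5*exp(6*x)/12 + 7*exp(-6*x)/12

Divide through by 4: u'' - 36u = 0.
Characteristic equation r² - 36 = 0 factors as (r + 6)(r - 6) = 0, so r = -6, 6.
Hence u_h = C1*exp(-6*x) + C2*exp(6*x).
Apply the initial conditions: u(0) = C1 + C2 = 1 and u'(0) = -6*C1 + 6*C2 = -1. Solving gives C1 = 7/12, C2 = 5/12.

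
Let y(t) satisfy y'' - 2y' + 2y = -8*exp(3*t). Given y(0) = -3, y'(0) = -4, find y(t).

Characteristic equation r² - 2r + 2 = 0 has discriminant (-2)² - 4·(2) = -4 < 0, so r = 1 ± i.
Hence y_h = C1*cos(t)*exp(t) + C2*exp(t)*sin(t).
Try y_p = A*exp(3*t). Substituting into the equation and dividing by exp(3*t) gives A = -8/5, so y_p = -8*exp(3*t)/5.
General solution: y = -8*exp(3*t)/5 + C1*cos(t)*exp(t) + C2*exp(t)*sin(t).
Apply the initial conditions: y(0) = -8/5 + C1 = -3 and y'(0) = -24/5 + C1 + C2 = -4. Solving gives C1 = -7/5, C2 = 11/5.

y = -8*exp(3*t)/5 - 7*cos(t)*exp(t)/5 + 11*exp(t)*sin(t)/5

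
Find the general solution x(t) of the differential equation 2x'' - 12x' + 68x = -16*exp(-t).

x = -8*exp(-t)/41 + C1*cos(5*t)*exp(3*t) + C2*exp(3*t)*sin(5*t)

Divide through by 2: x'' - 6x' + 34x = -8*exp(-t).
Characteristic equation r² - 6r + 34 = 0 has discriminant (-6)² - 4·(34) = -100 < 0, so r = 3 ± 5i.
Hence x_h = C1*cos(5*t)*exp(3*t) + C2*exp(3*t)*sin(5*t).
Try x_p = A*exp(-t). Substituting into the equation and dividing by exp(-t) gives A = -8/41, so x_p = -8*exp(-t)/41.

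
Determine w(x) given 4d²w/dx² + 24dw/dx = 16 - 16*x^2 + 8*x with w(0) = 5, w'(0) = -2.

w = 1481/324 - 2*x**3/9 + 5*x**2/18 + 31*x/54 + 139*exp(-6*x)/324

Divide through by 4: w'' + 6w' = 4 - 4*x^2 + 2*x.
Characteristic equation r² + 6r = 0 factors as (r + 6)r = 0, so r = -6, 0.
Hence w_h = C1*exp(-6*x) + C2.
Since 0 is a characteristic root (multiplicity 1), multiply the polynomial trial by x: try w_p = x*(A0 + A1*x + A2*x^2). Substituting and matching coefficients of each power of x gives A0 = 31/54, A1 = 5/18, A2 = -2/9, so w_p = -2*x^3/9 + 5*x^2/18 + 31*x/54.
General solution: w = C2 - 2*x^3/9 + 5*x^2/18 + 31*x/54 + C1*exp(-6*x).
Apply the initial conditions: w(0) = C1 + C2 = 5 and w'(0) = 31/54 - 6*C1 = -2. Solving gives C1 = 139/324, C2 = 1481/324.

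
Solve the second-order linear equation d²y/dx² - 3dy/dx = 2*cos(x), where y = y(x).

Characteristic equation r² - 3r = 0 factors as (r - 3)r = 0, so r = 3, 0.
Hence y_h = C1*exp(3*x) + C2.
Try y_p = A*cos(x) + B*sin(x). Substituting and equating the coefficients of cos(x) and sin(x) gives A = -1/5, B = -3/5, so y_p = -3*sin(x)/5 - cos(x)/5.

y = C2 - 3*sin(x)/5 - cos(x)/5 + C1*exp(3*x)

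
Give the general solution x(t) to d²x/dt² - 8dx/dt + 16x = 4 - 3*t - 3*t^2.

Characteristic equation r² - 8r + 16 = 0 has discriminant (-8)² - 4·(16) = 0, so r = 4 is a repeated root.
Hence x_h = (C1 + C2*t)*exp(4*t).
For the particular solution try x_p = A0 + A1*t + A2*t^2. Substituting and matching coefficients of each power of t gives A0 = 11/128, A1 = -3/8, A2 = -3/16, so x_p = 11/128 - 3*t/8 - 3*t^2/16.

x = 11/128 - 3*t/8 - 3*t**2/16 + C1*exp(4*t) + C2*t*exp(4*t)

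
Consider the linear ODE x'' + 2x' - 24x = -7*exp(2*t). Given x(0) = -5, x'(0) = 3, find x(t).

x = -191*exp(-6*t)/80 - 61*exp(4*t)/20 + 7*exp(2*t)/16

Characteristic equation r² + 2r - 24 = 0 factors as (r + 6)(r - 4) = 0, so r = -6, 4.
Hence x_h = C1*exp(-6*t) + C2*exp(4*t).
Try x_p = A*exp(2*t). Substituting into the equation and dividing by exp(2*t) gives A = 7/16, so x_p = 7*exp(2*t)/16.
General solution: x = 7*exp(2*t)/16 + C1*exp(-6*t) + C2*exp(4*t).
Apply the initial conditions: x(0) = 7/16 + C1 + C2 = -5 and x'(0) = 7/8 - 6*C1 + 4*C2 = 3. Solving gives C1 = -191/80, C2 = -61/20.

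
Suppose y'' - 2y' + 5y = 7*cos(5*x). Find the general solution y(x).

Characteristic equation r² - 2r + 5 = 0 has discriminant (-2)² - 4·(5) = -16 < 0, so r = 1 ± 2i.
Hence y_h = C1*cos(2*x)*exp(x) + C2*exp(x)*sin(2*x).
Try y_p = A*cos(5*x) + B*sin(5*x). Substituting and equating the coefficients of cos(5x) and sin(5x) gives A = -7/25, B = -7/50, so y_p = -7*cos(5*x)/25 - 7*sin(5*x)/50.

y = -7*cos(5*x)/25 - 7*sin(5*x)/50 + C1*cos(2*x)*exp(x) + C2*exp(x)*sin(2*x)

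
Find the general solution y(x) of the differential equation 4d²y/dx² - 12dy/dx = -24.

Divide through by 4: y'' - 3y' = -6.
Characteristic equation r² - 3r = 0 factors as (r - 3)r = 0, so r = 3, 0.
Hence y_h = C1*exp(3*x) + C2.
Since 1 solves the homogeneous equation (r = 0 is a root of multiplicity 1), multiply the trial by x. Try y_p = A*x. Substituting into the equation and dividing by 1 gives A = 2, so y_p = 2*x.

y = C2 + 2*x + C1*exp(3*x)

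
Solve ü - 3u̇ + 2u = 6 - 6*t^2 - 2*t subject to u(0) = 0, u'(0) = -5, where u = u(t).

Characteristic equation r² - 3r + 2 = 0 factors as (r - 1)(r - 2) = 0, so r = 1, 2.
Hence u_h = C1*exp(t) + C2*exp(2*t).
For the particular solution try u_p = A0 + A1*t + A2*t^2. Substituting and matching coefficients of each power of t gives A0 = -9, A1 = -10, A2 = -3, so u_p = -9 - 10*t - 3*t^2.
General solution: u = -9 - 10*t - 3*t^2 + C1*exp(t) + C2*exp(2*t).
Apply the initial conditions: u(0) = -9 + C1 + C2 = 0 and u'(0) = -10 + C1 + 2*C2 = -5. Solving gives C1 = 13, C2 = -4.

u = -9 - 10*t - 4*exp(2*t) - 3*t**2 + 13*exp(t)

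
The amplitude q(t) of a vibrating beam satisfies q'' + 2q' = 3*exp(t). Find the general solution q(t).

Characteristic equation r² + 2r = 0 factors as (r + 2)r = 0, so r = -2, 0.
Hence q_h = C1*exp(-2*t) + C2.
Try q_p = A*exp(t). Substituting into the equation and dividing by exp(t) gives A = 1, so q_p = exp(t).

q = C2 + C1*exp(-2*t) + exp(t)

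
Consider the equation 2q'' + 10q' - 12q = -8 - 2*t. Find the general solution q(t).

q = 29/36 + t/6 + C1*exp(-6*t) + C2*exp(t)

Divide through by 2: q'' + 5q' - 6q = -4 - t.
Characteristic equation r² + 5r - 6 = 0 factors as (r + 6)(r - 1) = 0, so r = -6, 1.
Hence q_h = C1*exp(-6*t) + C2*exp(t).
For the particular solution try q_p = A0 + A1*t. Substituting and matching coefficients of each power of t gives A0 = 29/36, A1 = 1/6, so q_p = 29/36 + t/6.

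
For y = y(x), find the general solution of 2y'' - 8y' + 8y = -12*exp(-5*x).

y = -6*exp(-5*x)/49 + C1*exp(2*x) + C2*x*exp(2*x)

Divide through by 2: y'' - 4y' + 4y = -6*exp(-5*x).
Characteristic equation r² - 4r + 4 = 0 has discriminant (-4)² - 4·(4) = 0, so r = 2 is a repeated root.
Hence y_h = (C1 + C2*x)*exp(2*x).
Try y_p = A*exp(-5*x). Substituting into the equation and dividing by exp(-5*x) gives A = -6/49, so y_p = -6*exp(-5*x)/49.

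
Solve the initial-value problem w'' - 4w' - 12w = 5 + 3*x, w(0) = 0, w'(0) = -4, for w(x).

Characteristic equation r² - 4r - 12 = 0 factors as (r - 6)(r + 2) = 0, so r = 6, -2.
Hence w_h = C1*exp(6*x) + C2*exp(-2*x).
For the particular solution try w_p = A0 + A1*x. Substituting and matching coefficients of each power of x gives A0 = -1/3, A1 = -1/4, so w_p = -1/3 - x/4.
General solution: w = -1/3 - x/4 + C1*exp(6*x) + C2*exp(-2*x).
Apply the initial conditions: w(0) = -1/3 + C1 + C2 = 0 and w'(0) = -1/4 - 2*C2 + 6*C1 = -4. Solving gives C1 = -37/96, C2 = 23/32.

w = -1/3 - 37*exp(6*x)/96 - x/4 + 23*exp(-2*x)/32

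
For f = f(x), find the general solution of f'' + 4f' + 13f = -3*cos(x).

f = -9*cos(x)/40 - 3*sin(x)/40 + C1*cos(3*x)*exp(-2*x) + C2*exp(-2*x)*sin(3*x)

Characteristic equation r² + 4r + 13 = 0 has discriminant (4)² - 4·(13) = -36 < 0, so r = -2 ± 3i.
Hence f_h = C1*cos(3*x)*exp(-2*x) + C2*exp(-2*x)*sin(3*x).
Try f_p = A*cos(x) + B*sin(x). Substituting and equating the coefficients of cos(x) and sin(x) gives A = -9/40, B = -3/40, so f_p = -9*cos(x)/40 - 3*sin(x)/40.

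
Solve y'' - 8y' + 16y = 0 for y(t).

y = C1*exp(4*t) + C2*t*exp(4*t)

Characteristic equation r² - 8r + 16 = 0 has discriminant (-8)² - 4·(16) = 0, so r = 4 is a repeated root.
Hence y_h = (C1 + C2*t)*exp(4*t).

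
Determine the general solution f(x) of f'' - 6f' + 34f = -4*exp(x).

Characteristic equation r² - 6r + 34 = 0 has discriminant (-6)² - 4·(34) = -100 < 0, so r = 3 ± 5i.
Hence f_h = C1*cos(5*x)*exp(3*x) + C2*exp(3*x)*sin(5*x).
Try f_p = A*exp(x). Substituting into the equation and dividing by exp(x) gives A = -4/29, so f_p = -4*exp(x)/29.

f = -4*exp(x)/29 + C1*cos(5*x)*exp(3*x) + C2*exp(3*x)*sin(5*x)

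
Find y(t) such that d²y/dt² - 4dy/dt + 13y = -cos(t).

y = -3*cos(t)/40 + sin(t)/40 + C1*cos(3*t)*exp(2*t) + C2*exp(2*t)*sin(3*t)

Characteristic equation r² - 4r + 13 = 0 has discriminant (-4)² - 4·(13) = -36 < 0, so r = 2 ± 3i.
Hence y_h = C1*cos(3*t)*exp(2*t) + C2*exp(2*t)*sin(3*t).
Try y_p = A*cos(t) + B*sin(t). Substituting and equating the coefficients of cos(t) and sin(t) gives A = -3/40, B = 1/40, so y_p = -3*cos(t)/40 + sin(t)/40.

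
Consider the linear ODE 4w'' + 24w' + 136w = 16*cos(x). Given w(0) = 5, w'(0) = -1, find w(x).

Divide through by 4: w'' + 6w' + 34w = 4*cos(x).
Characteristic equation r² + 6r + 34 = 0 has discriminant (6)² - 4·(34) = -100 < 0, so r = -3 ± 5i.
Hence w_h = C1*cos(5*x)*exp(-3*x) + C2*exp(-3*x)*sin(5*x).
Try w_p = A*cos(x) + B*sin(x). Substituting and equating the coefficients of cos(x) and sin(x) gives A = 44/375, B = 8/375, so w_p = 8*sin(x)/375 + 44*cos(x)/375.
General solution: w = 8*sin(x)/375 + 44*cos(x)/375 + C1*cos(5*x)*exp(-3*x) + C2*exp(-3*x)*sin(5*x).
Apply the initial conditions: w(0) = 44/375 + C1 = 5 and w'(0) = 8/375 - 3*C1 + 5*C2 = -1. Solving gives C1 = 1831/375, C2 = 1022/375.

w = 8*sin(x)/375 + 44*cos(x)/375 + 1022*exp(-3*x)*sin(5*x)/375 + 1831*cos(5*x)*exp(-3*x)/375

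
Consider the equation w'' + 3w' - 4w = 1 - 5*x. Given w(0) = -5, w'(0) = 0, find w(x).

Characteristic equation r² + 3r - 4 = 0 factors as (r - 1)(r + 4) = 0, so r = 1, -4.
Hence w_h = C1*exp(x) + C2*exp(-4*x).
For the particular solution try w_p = A0 + A1*x. Substituting and matching coefficients of each power of x gives A0 = 11/16, A1 = 5/4, so w_p = 11/16 + 5*x/4.
General solution: w = 11/16 + 5*x/4 + C1*exp(x) + C2*exp(-4*x).
Apply the initial conditions: w(0) = 11/16 + C1 + C2 = -5 and w'(0) = 5/4 + C1 - 4*C2 = 0. Solving gives C1 = -24/5, C2 = -71/80.

w = 11/16 - 71*exp(-4*x)/80 - 24*exp(x)/5 + 5*x/4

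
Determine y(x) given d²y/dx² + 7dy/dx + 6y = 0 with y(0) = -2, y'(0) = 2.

Characteristic equation r² + 7r + 6 = 0 factors as (r + 6)(r + 1) = 0, so r = -6, -1.
Hence y_h = C1*exp(-6*x) + C2*exp(-x).
Apply the initial conditions: y(0) = C1 + C2 = -2 and y'(0) = -C2 - 6*C1 = 2. Solving gives C1 = 0, C2 = -2.

y = -2*exp(-x)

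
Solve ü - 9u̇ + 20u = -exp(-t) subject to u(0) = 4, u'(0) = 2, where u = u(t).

Characteristic equation r² - 9r + 20 = 0 factors as (r - 4)(r - 5) = 0, so r = 4, 5.
Hence u_h = C1*exp(4*t) + C2*exp(5*t).
Try u_p = A*exp(-t). Substituting into the equation and dividing by exp(-t) gives A = -1/30, so u_p = -exp(-t)/30.
General solution: u = -exp(-t)/30 + C1*exp(4*t) + C2*exp(5*t).
Apply the initial conditions: u(0) = -1/30 + C1 + C2 = 4 and u'(0) = 1/30 + 4*C1 + 5*C2 = 2. Solving gives C1 = 91/5, C2 = -85/6.

u = -85*exp(5*t)/6 - exp(-t)/30 + 91*exp(4*t)/5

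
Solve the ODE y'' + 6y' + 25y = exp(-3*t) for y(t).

Characteristic equation r² + 6r + 25 = 0 has discriminant (6)² - 4·(25) = -64 < 0, so r = -3 ± 4i.
Hence y_h = C1*cos(4*t)*exp(-3*t) + C2*exp(-3*t)*sin(4*t).
Try y_p = A*exp(-3*t). Substituting into the equation and dividing by exp(-3*t) gives A = 1/16, so y_p = exp(-3*t)/16.

y = exp(-3*t)/16 + C1*cos(4*t)*exp(-3*t) + C2*exp(-3*t)*sin(4*t)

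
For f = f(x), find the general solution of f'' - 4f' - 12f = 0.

f = C1*exp(-2*x) + C2*exp(6*x)

Characteristic equation r² - 4r - 12 = 0 factors as (r + 2)(r - 6) = 0, so r = -2, 6.
Hence f_h = C1*exp(-2*x) + C2*exp(6*x).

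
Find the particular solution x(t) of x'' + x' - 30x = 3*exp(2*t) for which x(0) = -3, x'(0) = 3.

Characteristic equation r² + r - 30 = 0 factors as (r + 6)(r - 5) = 0, so r = -6, 5.
Hence x_h = C1*exp(-6*t) + C2*exp(5*t).
Try x_p = A*exp(2*t). Substituting into the equation and dividing by exp(2*t) gives A = -1/8, so x_p = -exp(2*t)/8.
General solution: x = -exp(2*t)/8 + C1*exp(-6*t) + C2*exp(5*t).
Apply the initial conditions: x(0) = -1/8 + C1 + C2 = -3 and x'(0) = -1/4 - 6*C1 + 5*C2 = 3. Solving gives C1 = -141/88, C2 = -14/11.

x = -141*exp(-6*t)/88 - 14*exp(5*t)/11 - exp(2*t)/8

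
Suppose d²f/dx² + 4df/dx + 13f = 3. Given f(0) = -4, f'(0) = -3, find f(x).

f = 3/13 - 149*exp(-2*x)*sin(3*x)/39 - 55*cos(3*x)*exp(-2*x)/13

Characteristic equation r² + 4r + 13 = 0 has discriminant (4)² - 4·(13) = -36 < 0, so r = -2 ± 3i.
Hence f_h = C1*cos(3*x)*exp(-2*x) + C2*exp(-2*x)*sin(3*x).
For the particular solution try f_p = A0. Substituting and matching coefficients of each power of x gives A0 = 3/13, so f_p = 3/13.
General solution: f = 3/13 + C1*cos(3*x)*exp(-2*x) + C2*exp(-2*x)*sin(3*x).
Apply the initial conditions: f(0) = 3/13 + C1 = -4 and f'(0) = -2*C1 + 3*C2 = -3. Solving gives C1 = -55/13, C2 = -149/39.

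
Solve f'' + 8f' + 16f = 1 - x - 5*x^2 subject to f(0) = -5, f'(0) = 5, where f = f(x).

Characteristic equation r² + 8r + 16 = 0 has discriminant (8)² - 4·(16) = 0, so r = -4 is a repeated root.
Hence f_h = (C1 + C2*x)*exp(-4*x).
For the particular solution try f_p = A0 + A1*x + A2*x^2. Substituting and matching coefficients of each power of x gives A0 = -3/128, A1 = 1/4, A2 = -5/16, so f_p = -3/128 - 5*x^2/16 + x/4.
General solution: f = -3/128 - 5*x^2/16 + x/4 + C1*exp(-4*x) + C2*x*exp(-4*x).
Apply the initial conditions: f(0) = -3/128 + C1 = -5 and f'(0) = 1/4 + C2 - 4*C1 = 5. Solving gives C1 = -637/128, C2 = -485/32.

f = -3/128 - 637*exp(-4*x)/128 - 5*x**2/16 + x/4 - 485*x*exp(-4*x)/32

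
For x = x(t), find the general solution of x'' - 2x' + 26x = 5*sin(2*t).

x = cos(2*t)/25 + 11*sin(2*t)/50 + C1*cos(5*t)*exp(t) + C2*exp(t)*sin(5*t)

Characteristic equation r² - 2r + 26 = 0 has discriminant (-2)² - 4·(26) = -100 < 0, so r = 1 ± 5i.
Hence x_h = C1*cos(5*t)*exp(t) + C2*exp(t)*sin(5*t).
Try x_p = A*cos(2*t) + B*sin(2*t). Substituting and equating the coefficients of cos(2t) and sin(2t) gives A = 1/25, B = 11/50, so x_p = cos(2*t)/25 + 11*sin(2*t)/50.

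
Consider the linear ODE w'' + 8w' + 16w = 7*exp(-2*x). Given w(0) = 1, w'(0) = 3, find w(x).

w = -3*exp(-4*x)/4 + 7*exp(-2*x)/4 + 7*x*exp(-4*x)/2

Characteristic equation r² + 8r + 16 = 0 has discriminant (8)² - 4·(16) = 0, so r = -4 is a repeated root.
Hence w_h = (C1 + C2*x)*exp(-4*x).
Try w_p = A*exp(-2*x). Substituting into the equation and dividing by exp(-2*x) gives A = 7/4, so w_p = 7*exp(-2*x)/4.
General solution: w = 7*exp(-2*x)/4 + C1*exp(-4*x) + C2*x*exp(-4*x).
Apply the initial conditions: w(0) = 7/4 + C1 = 1 and w'(0) = -7/2 + C2 - 4*C1 = 3. Solving gives C1 = -3/4, C2 = 7/2.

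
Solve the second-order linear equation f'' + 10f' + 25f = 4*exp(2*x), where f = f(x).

f = 4*exp(2*x)/49 + C1*exp(-5*x) + C2*x*exp(-5*x)

Characteristic equation r² + 10r + 25 = 0 has discriminant (10)² - 4·(25) = 0, so r = -5 is a repeated root.
Hence f_h = (C1 + C2*x)*exp(-5*x).
Try f_p = A*exp(2*x). Substituting into the equation and dividing by exp(2*x) gives A = 4/49, so f_p = 4*exp(2*x)/49.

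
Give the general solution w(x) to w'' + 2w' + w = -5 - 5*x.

w = 5 - 5*x + C1*exp(-x) + C2*x*exp(-x)

Characteristic equation r² + 2r + 1 = 0 has discriminant (2)² - 4·(1) = 0, so r = -1 is a repeated root.
Hence w_h = (C1 + C2*x)*exp(-x).
For the particular solution try w_p = A0 + A1*x. Substituting and matching coefficients of each power of x gives A0 = 5, A1 = -5, so w_p = 5 - 5*x.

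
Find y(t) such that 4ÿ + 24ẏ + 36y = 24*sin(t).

y = -9*cos(t)/25 + 12*sin(t)/25 + C1*exp(-3*t) + C2*t*exp(-3*t)

Divide through by 4: y'' + 6y' + 9y = 6*sin(t).
Characteristic equation r² + 6r + 9 = 0 has discriminant (6)² - 4·(9) = 0, so r = -3 is a repeated root.
Hence y_h = (C1 + C2*t)*exp(-3*t).
Try y_p = A*cos(t) + B*sin(t). Substituting and equating the coefficients of cos(t) and sin(t) gives A = -9/25, B = 12/25, so y_p = -9*cos(t)/25 + 12*sin(t)/25.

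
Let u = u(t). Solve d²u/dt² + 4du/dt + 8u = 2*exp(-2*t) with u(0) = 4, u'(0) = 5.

Characteristic equation r² + 4r + 8 = 0 has discriminant (4)² - 4·(8) = -16 < 0, so r = -2 ± 2i.
Hence u_h = C1*cos(2*t)*exp(-2*t) + C2*exp(-2*t)*sin(2*t).
Try u_p = A*exp(-2*t). Substituting into the equation and dividing by exp(-2*t) gives A = 1/2, so u_p = exp(-2*t)/2.
General solution: u = exp(-2*t)/2 + C1*cos(2*t)*exp(-2*t) + C2*exp(-2*t)*sin(2*t).
Apply the initial conditions: u(0) = 1/2 + C1 = 4 and u'(0) = -1 - 2*C1 + 2*C2 = 5. Solving gives C1 = 7/2, C2 = 13/2.

u = exp(-2*t)/2 + 7*cos(2*t)*exp(-2*t)/2 + 13*exp(-2*t)*sin(2*t)/2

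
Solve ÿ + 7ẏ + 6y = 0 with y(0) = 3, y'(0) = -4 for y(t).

Characteristic equation r² + 7r + 6 = 0 factors as (r + 1)(r + 6) = 0, so r = -1, -6.
Hence y_h = C1*exp(-t) + C2*exp(-6*t).
Apply the initial conditions: y(0) = C1 + C2 = 3 and y'(0) = -C1 - 6*C2 = -4. Solving gives C1 = 14/5, C2 = 1/5.

y = exp(-6*t)/5 + 14*exp(-t)/5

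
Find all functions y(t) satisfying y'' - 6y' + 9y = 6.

y = 2/3 + C1*exp(3*t) + C2*t*exp(3*t)

Characteristic equation r² - 6r + 9 = 0 has discriminant (-6)² - 4·(9) = 0, so r = 3 is a repeated root.
Hence y_h = (C1 + C2*t)*exp(3*t).
For the particular solution try y_p = A0. Substituting and matching coefficients of each power of t gives A0 = 2/3, so y_p = 2/3.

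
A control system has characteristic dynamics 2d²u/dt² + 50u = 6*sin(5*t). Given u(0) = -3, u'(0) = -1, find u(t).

Divide through by 2: u'' + 25u = 3*sin(5*t).
Characteristic equation r² + 25 = 0 has discriminant (0)² - 4·(25) = -100 < 0, so r = ± 5i.
Hence u_h = C1*cos(5*t) + C2*sin(5*t).
Since ±5i are characteristic roots, multiply the trial by t. Try u_p = t*(A*cos(5*t) + B*sin(5*t)). Substituting and equating the coefficients of cos(5t) and sin(5t) gives A = -3/10, B = 0, so u_p = -3*t*cos(5*t)/10.
General solution: u = C1*cos(5*t) + C2*sin(5*t) - 3*t*cos(5*t)/10.
Apply the initial conditions: u(0) = C1 = -3 and u'(0) = -3/10 + 5*C2 = -1. Solving gives C1 = -3, C2 = -7/50.

u = -3*cos(5*t) - 7*sin(5*t)/50 - 3*t*cos(5*t)/10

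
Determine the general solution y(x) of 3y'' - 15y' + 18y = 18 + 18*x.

y = 11/6 + x + C1*exp(3*x) + C2*exp(2*x)

Divide through by 3: y'' - 5y' + 6y = 6 + 6*x.
Characteristic equation r² - 5r + 6 = 0 factors as (r - 3)(r - 2) = 0, so r = 3, 2.
Hence y_h = C1*exp(3*x) + C2*exp(2*x).
For the particular solution try y_p = A0 + A1*x. Substituting and matching coefficients of each power of x gives A0 = 11/6, A1 = 1, so y_p = 11/6 + x.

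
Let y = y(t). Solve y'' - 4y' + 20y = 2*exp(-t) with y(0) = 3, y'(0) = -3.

y = 2*exp(-t)/25 - 219*exp(2*t)*sin(4*t)/100 + 73*cos(4*t)*exp(2*t)/25

Characteristic equation r² - 4r + 20 = 0 has discriminant (-4)² - 4·(20) = -64 < 0, so r = 2 ± 4i.
Hence y_h = C1*cos(4*t)*exp(2*t) + C2*exp(2*t)*sin(4*t).
Try y_p = A*exp(-t). Substituting into the equation and dividing by exp(-t) gives A = 2/25, so y_p = 2*exp(-t)/25.
General solution: y = 2*exp(-t)/25 + C1*cos(4*t)*exp(2*t) + C2*exp(2*t)*sin(4*t).
Apply the initial conditions: y(0) = 2/25 + C1 = 3 and y'(0) = -2/25 + 2*C1 + 4*C2 = -3. Solving gives C1 = 73/25, C2 = -219/100.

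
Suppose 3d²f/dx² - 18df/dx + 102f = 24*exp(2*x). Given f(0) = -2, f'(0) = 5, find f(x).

f = 4*exp(2*x)/13 - 30*cos(5*x)*exp(3*x)/13 + 147*exp(3*x)*sin(5*x)/65

Divide through by 3: f'' - 6f' + 34f = 8*exp(2*x).
Characteristic equation r² - 6r + 34 = 0 has discriminant (-6)² - 4·(34) = -100 < 0, so r = 3 ± 5i.
Hence f_h = C1*cos(5*x)*exp(3*x) + C2*exp(3*x)*sin(5*x).
Try f_p = A*exp(2*x). Substituting into the equation and dividing by exp(2*x) gives A = 4/13, so f_p = 4*exp(2*x)/13.
General solution: f = 4*exp(2*x)/13 + C1*cos(5*x)*exp(3*x) + C2*exp(3*x)*sin(5*x).
Apply the initial conditions: f(0) = 4/13 + C1 = -2 and f'(0) = 8/13 + 3*C1 + 5*C2 = 5. Solving gives C1 = -30/13, C2 = 147/65.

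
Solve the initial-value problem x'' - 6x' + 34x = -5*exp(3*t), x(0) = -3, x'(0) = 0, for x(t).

x = -exp(3*t)/5 - 14*cos(5*t)*exp(3*t)/5 + 9*exp(3*t)*sin(5*t)/5

Characteristic equation r² - 6r + 34 = 0 has discriminant (-6)² - 4·(34) = -100 < 0, so r = 3 ± 5i.
Hence x_h = C1*cos(5*t)*exp(3*t) + C2*exp(3*t)*sin(5*t).
Try x_p = A*exp(3*t). Substituting into the equation and dividing by exp(3*t) gives A = -1/5, so x_p = -exp(3*t)/5.
General solution: x = -exp(3*t)/5 + C1*cos(5*t)*exp(3*t) + C2*exp(3*t)*sin(5*t).
Apply the initial conditions: x(0) = -1/5 + C1 = -3 and x'(0) = -3/5 + 3*C1 + 5*C2 = 0. Solving gives C1 = -14/5, C2 = 9/5.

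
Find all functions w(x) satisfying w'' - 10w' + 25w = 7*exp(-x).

w = 7*exp(-x)/36 + C1*exp(5*x) + C2*x*exp(5*x)

Characteristic equation r² - 10r + 25 = 0 has discriminant (-10)² - 4·(25) = 0, so r = 5 is a repeated root.
Hence w_h = (C1 + C2*x)*exp(5*x).
Try w_p = A*exp(-x). Substituting into the equation and dividing by exp(-x) gives A = 7/36, so w_p = 7*exp(-x)/36.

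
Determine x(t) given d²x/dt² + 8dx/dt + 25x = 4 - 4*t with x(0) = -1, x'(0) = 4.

Characteristic equation r² + 8r + 25 = 0 has discriminant (8)² - 4·(25) = -36 < 0, so r = -4 ± 3i.
Hence x_h = C1*cos(3*t)*exp(-4*t) + C2*exp(-4*t)*sin(3*t).
For the particular solution try x_p = A0 + A1*t. Substituting and matching coefficients of each power of t gives A0 = 132/625, A1 = -4/25, so x_p = 132/625 - 4*t/25.
General solution: x = 132/625 - 4*t/25 + C1*cos(3*t)*exp(-4*t) + C2*exp(-4*t)*sin(3*t).
Apply the initial conditions: x(0) = 132/625 + C1 = -1 and x'(0) = -4/25 - 4*C1 + 3*C2 = 4. Solving gives C1 = -757/625, C2 = -428/1875.

x = 132/625 - 4*t/25 - 757*cos(3*t)*exp(-4*t)/625 - 428*exp(-4*t)*sin(3*t)/1875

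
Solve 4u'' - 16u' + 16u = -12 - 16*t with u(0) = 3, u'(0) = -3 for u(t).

u = -7/4 - t + 19*exp(2*t)/4 - 23*t*exp(2*t)/2

Divide through by 4: u'' - 4u' + 4u = -3 - 4*t.
Characteristic equation r² - 4r + 4 = 0 has discriminant (-4)² - 4·(4) = 0, so r = 2 is a repeated root.
Hence u_h = (C1 + C2*t)*exp(2*t).
For the particular solution try u_p = A0 + A1*t. Substituting and matching coefficients of each power of t gives A0 = -7/4, A1 = -1, so u_p = -7/4 - t.
General solution: u = -7/4 - t + C1*exp(2*t) + C2*t*exp(2*t).
Apply the initial conditions: u(0) = -7/4 + C1 = 3 and u'(0) = -1 + C2 + 2*C1 = -3. Solving gives C1 = 19/4, C2 = -23/2.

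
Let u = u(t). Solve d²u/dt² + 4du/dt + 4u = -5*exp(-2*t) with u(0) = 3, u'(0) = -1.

u = 3*exp(-2*t) + 5*t*exp(-2*t) - 5*t**2*exp(-2*t)/2

Characteristic equation r² + 4r + 4 = 0 has discriminant (4)² - 4·(4) = 0, so r = -2 is a repeated root.
Hence u_h = (C1 + C2*t)*exp(-2*t).
Since exp(-2*t) solves the homogeneous equation (r = -2 is a root of multiplicity 2), multiply the trial by t^2. Try u_p = A*t^2*exp(-2*t). Substituting into the equation and dividing by exp(-2*t) gives A = -5/2, so u_p = -5*t^2*exp(-2*t)/2.
General solution: u = C1*exp(-2*t) - 5*t^2*exp(-2*t)/2 + C2*t*exp(-2*t).
Apply the initial conditions: u(0) = C1 = 3 and u'(0) = C2 - 2*C1 = -1. Solving gives C1 = 3, C2 = 5.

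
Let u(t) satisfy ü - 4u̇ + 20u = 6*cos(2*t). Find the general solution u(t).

u = -3*sin(2*t)/20 + 3*cos(2*t)/10 + C1*cos(4*t)*exp(2*t) + C2*exp(2*t)*sin(4*t)

Characteristic equation r² - 4r + 20 = 0 has discriminant (-4)² - 4·(20) = -64 < 0, so r = 2 ± 4i.
Hence u_h = C1*cos(4*t)*exp(2*t) + C2*exp(2*t)*sin(4*t).
Try u_p = A*cos(2*t) + B*sin(2*t). Substituting and equating the coefficients of cos(2t) and sin(2t) gives A = 3/10, B = -3/20, so u_p = -3*sin(2*t)/20 + 3*cos(2*t)/10.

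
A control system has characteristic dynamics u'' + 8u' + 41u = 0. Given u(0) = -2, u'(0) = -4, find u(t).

u = -2*cos(5*t)*exp(-4*t) - 12*exp(-4*t)*sin(5*t)/5

Characteristic equation r² + 8r + 41 = 0 has discriminant (8)² - 4·(41) = -100 < 0, so r = -4 ± 5i.
Hence u_h = C1*cos(5*t)*exp(-4*t) + C2*exp(-4*t)*sin(5*t).
Apply the initial conditions: u(0) = C1 = -2 and u'(0) = -4*C1 + 5*C2 = -4. Solving gives C1 = -2, C2 = -12/5.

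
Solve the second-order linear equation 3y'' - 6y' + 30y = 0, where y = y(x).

Divide through by 3: y'' - 2y' + 10y = 0.
Characteristic equation r² - 2r + 10 = 0 has discriminant (-2)² - 4·(10) = -36 < 0, so r = 1 ± 3i.
Hence y_h = C1*cos(3*x)*exp(x) + C2*exp(x)*sin(3*x).

y = C1*cos(3*x)*exp(x) + C2*exp(x)*sin(3*x)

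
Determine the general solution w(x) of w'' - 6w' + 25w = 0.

w = C1*cos(4*x)*exp(3*x) + C2*exp(3*x)*sin(4*x)

Characteristic equation r² - 6r + 25 = 0 has discriminant (-6)² - 4·(25) = -64 < 0, so r = 3 ± 4i.
Hence w_h = C1*cos(4*x)*exp(3*x) + C2*exp(3*x)*sin(4*x).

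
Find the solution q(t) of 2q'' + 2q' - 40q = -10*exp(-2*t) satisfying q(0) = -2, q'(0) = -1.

q = -71*exp(4*t)/54 - 26*exp(-5*t)/27 + 5*exp(-2*t)/18

Divide through by 2: q'' + q' - 20q = -5*exp(-2*t).
Characteristic equation r² + r - 20 = 0 factors as (r + 5)(r - 4) = 0, so r = -5, 4.
Hence q_h = C1*exp(-5*t) + C2*exp(4*t).
Try q_p = A*exp(-2*t). Substituting into the equation and dividing by exp(-2*t) gives A = 5/18, so q_p = 5*exp(-2*t)/18.
General solution: q = 5*exp(-2*t)/18 + C1*exp(-5*t) + C2*exp(4*t).
Apply the initial conditions: q(0) = 5/18 + C1 + C2 = -2 and q'(0) = -5/9 - 5*C1 + 4*C2 = -1. Solving gives C1 = -26/27, C2 = -71/54.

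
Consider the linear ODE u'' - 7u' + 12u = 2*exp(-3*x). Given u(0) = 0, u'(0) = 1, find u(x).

Characteristic equation r² - 7r + 12 = 0 factors as (r - 3)(r - 4) = 0, so r = 3, 4.
Hence u_h = C1*exp(3*x) + C2*exp(4*x).
Try u_p = A*exp(-3*x). Substituting into the equation and dividing by exp(-3*x) gives A = 1/21, so u_p = exp(-3*x)/21.
General solution: u = exp(-3*x)/21 + C1*exp(3*x) + C2*exp(4*x).
Apply the initial conditions: u(0) = 1/21 + C1 + C2 = 0 and u'(0) = -1/7 + 3*C1 + 4*C2 = 1. Solving gives C1 = -4/3, C2 = 9/7.

u = -4*exp(3*x)/3 + exp(-3*x)/21 + 9*exp(4*x)/7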